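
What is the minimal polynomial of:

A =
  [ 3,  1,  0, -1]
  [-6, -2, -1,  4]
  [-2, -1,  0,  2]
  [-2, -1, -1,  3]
x^2 - 2*x + 1

The characteristic polynomial is χ_A(x) = (x - 1)^4, so the eigenvalues are known. The minimal polynomial is
  m_A(x) = Π_λ (x − λ)^{k_λ}
where k_λ is the size of the *largest* Jordan block for λ (equivalently, the smallest k with (A − λI)^k v = 0 for every generalised eigenvector v of λ).

  λ = 1: largest Jordan block has size 2, contributing (x − 1)^2

So m_A(x) = (x - 1)^2 = x^2 - 2*x + 1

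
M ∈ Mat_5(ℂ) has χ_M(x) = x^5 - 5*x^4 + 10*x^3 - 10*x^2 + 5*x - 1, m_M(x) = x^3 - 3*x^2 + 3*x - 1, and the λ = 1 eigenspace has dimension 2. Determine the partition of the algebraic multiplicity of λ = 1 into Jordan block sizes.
Block sizes for λ = 1: [3, 2]

Step 1 — from the characteristic polynomial, algebraic multiplicity of λ = 1 is 5. From dim ker(M − (1)·I) = 2, there are exactly 2 Jordan blocks for λ = 1.
Step 2 — from the minimal polynomial, the factor (x − 1)^3 tells us the largest block for λ = 1 has size 3.
Step 3 — with total size 5, 2 blocks, and largest block 3, the block sizes (in nonincreasing order) are [3, 2].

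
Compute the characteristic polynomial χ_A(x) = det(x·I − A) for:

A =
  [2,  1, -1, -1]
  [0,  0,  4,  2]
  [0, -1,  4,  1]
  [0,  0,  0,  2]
x^4 - 8*x^3 + 24*x^2 - 32*x + 16

Expanding det(x·I − A) (e.g. by cofactor expansion or by noting that A is similar to its Jordan form J, which has the same characteristic polynomial as A) gives
  χ_A(x) = x^4 - 8*x^3 + 24*x^2 - 32*x + 16
which factors as (x - 2)^4. The eigenvalues (with algebraic multiplicities) are λ = 2 with multiplicity 4.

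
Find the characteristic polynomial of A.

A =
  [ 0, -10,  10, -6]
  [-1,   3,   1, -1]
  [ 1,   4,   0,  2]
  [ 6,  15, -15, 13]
x^4 - 16*x^3 + 96*x^2 - 256*x + 256

Expanding det(x·I − A) (e.g. by cofactor expansion or by noting that A is similar to its Jordan form J, which has the same characteristic polynomial as A) gives
  χ_A(x) = x^4 - 16*x^3 + 96*x^2 - 256*x + 256
which factors as (x - 4)^4. The eigenvalues (with algebraic multiplicities) are λ = 4 with multiplicity 4.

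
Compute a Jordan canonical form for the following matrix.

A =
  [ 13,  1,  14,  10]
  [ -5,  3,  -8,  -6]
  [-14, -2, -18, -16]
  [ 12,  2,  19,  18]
J_2(4) ⊕ J_2(4)

The characteristic polynomial is
  det(x·I − A) = x^4 - 16*x^3 + 96*x^2 - 256*x + 256 = (x - 4)^4

Eigenvalues and multiplicities (the geometric multiplicity of λ is n − rank(A − λI), which equals the number of Jordan blocks for λ):
  λ = 4: algebraic multiplicity = 4, geometric multiplicity = 2

Determining the block sizes for each eigenvalue:
  λ = 4: with am = 4 and gm = 2, the partition is not yet determined (e.g. several partitions of 4 into 2 parts exist). Let N = A − (4)·I. Computing rank(N^1) = 2, rank(N^2) = 0; the number of blocks of size ≥ j is rank(N^{j−1}) − rank(N^j), giving [2, 2]. So we have 2 block(s) of size 2 → block sizes [2, 2]

Assembling the blocks gives a Jordan form
J =
  [4, 1, 0, 0]
  [0, 4, 0, 0]
  [0, 0, 4, 1]
  [0, 0, 0, 4]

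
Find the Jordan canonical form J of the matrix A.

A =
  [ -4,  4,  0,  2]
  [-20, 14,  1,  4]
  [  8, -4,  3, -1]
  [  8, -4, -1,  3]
J_3(4) ⊕ J_1(4)

The characteristic polynomial is
  det(x·I − A) = x^4 - 16*x^3 + 96*x^2 - 256*x + 256 = (x - 4)^4

Eigenvalues and multiplicities (the geometric multiplicity of λ is n − rank(A − λI), which equals the number of Jordan blocks for λ):
  λ = 4: algebraic multiplicity = 4, geometric multiplicity = 2

Determining the block sizes for each eigenvalue:
  λ = 4: with am = 4 and gm = 2, the partition is not yet determined (e.g. several partitions of 4 into 2 parts exist). Let N = A − (4)·I. Computing rank(N^1) = 2, rank(N^2) = 1, rank(N^3) = 0; the number of blocks of size ≥ j is rank(N^{j−1}) − rank(N^j), giving [2, 1, 1]. So we have 1 block(s) of size 3, 1 block(s) of size 1 → block sizes [3, 1]

Assembling the blocks gives a Jordan form
J =
  [4, 1, 0, 0]
  [0, 4, 1, 0]
  [0, 0, 4, 0]
  [0, 0, 0, 4]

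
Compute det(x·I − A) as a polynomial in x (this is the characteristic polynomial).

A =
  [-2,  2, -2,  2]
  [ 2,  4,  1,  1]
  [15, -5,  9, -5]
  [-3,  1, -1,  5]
x^4 - 16*x^3 + 96*x^2 - 256*x + 256

Expanding det(x·I − A) (e.g. by cofactor expansion or by noting that A is similar to its Jordan form J, which has the same characteristic polynomial as A) gives
  χ_A(x) = x^4 - 16*x^3 + 96*x^2 - 256*x + 256
which factors as (x - 4)^4. The eigenvalues (with algebraic multiplicities) are λ = 4 with multiplicity 4.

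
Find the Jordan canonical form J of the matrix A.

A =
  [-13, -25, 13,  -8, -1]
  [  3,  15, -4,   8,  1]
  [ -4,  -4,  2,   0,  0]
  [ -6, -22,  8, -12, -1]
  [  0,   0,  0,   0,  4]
J_3(-4) ⊕ J_2(4)

The characteristic polynomial is
  det(x·I − A) = x^5 + 4*x^4 - 32*x^3 - 128*x^2 + 256*x + 1024 = (x - 4)^2*(x + 4)^3

Eigenvalues and multiplicities (the geometric multiplicity of λ is n − rank(A − λI), which equals the number of Jordan blocks for λ):
  λ = -4: algebraic multiplicity = 3, geometric multiplicity = 1
  λ = 4: algebraic multiplicity = 2, geometric multiplicity = 1

Determining the block sizes for each eigenvalue:
  λ = -4: one block (gm = 1), so the single block has size am = 3 → block sizes [3]
  λ = 4: one block (gm = 1), so the single block has size am = 2 → block sizes [2]

Assembling the blocks gives a Jordan form
J =
  [-4,  1,  0, 0, 0]
  [ 0, -4,  1, 0, 0]
  [ 0,  0, -4, 0, 0]
  [ 0,  0,  0, 4, 1]
  [ 0,  0,  0, 0, 4]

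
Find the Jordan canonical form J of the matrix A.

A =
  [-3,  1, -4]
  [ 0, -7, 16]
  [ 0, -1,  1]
J_2(-3) ⊕ J_1(-3)

The characteristic polynomial is
  det(x·I − A) = x^3 + 9*x^2 + 27*x + 27 = (x + 3)^3

Eigenvalues and multiplicities (the geometric multiplicity of λ is n − rank(A − λI), which equals the number of Jordan blocks for λ):
  λ = -3: algebraic multiplicity = 3, geometric multiplicity = 2

Determining the block sizes for each eigenvalue:
  λ = -3: 2 blocks summing to 3 forces exactly one block of size 2 and the rest size 1 → block sizes [2, 1]

Assembling the blocks gives a Jordan form
J =
  [-3,  1,  0]
  [ 0, -3,  0]
  [ 0,  0, -3]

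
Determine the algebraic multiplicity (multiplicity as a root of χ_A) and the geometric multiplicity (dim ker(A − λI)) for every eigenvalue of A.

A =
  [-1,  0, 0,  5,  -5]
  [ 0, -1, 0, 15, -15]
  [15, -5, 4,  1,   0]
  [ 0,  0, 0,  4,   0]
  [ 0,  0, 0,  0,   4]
λ = -1: alg = 2, geom = 2; λ = 4: alg = 3, geom = 2

Step 1 — factor the characteristic polynomial to read off the algebraic multiplicities:
  χ_A(x) = (x - 4)^3*(x + 1)^2

Step 2 — compute geometric multiplicities via the rank-nullity identity g(λ) = n − rank(A − λI):
  rank(A − (-1)·I) = 3, so dim ker(A − (-1)·I) = n − 3 = 2
  rank(A − (4)·I) = 3, so dim ker(A − (4)·I) = n − 3 = 2

Summary:
  λ = -1: algebraic multiplicity = 2, geometric multiplicity = 2
  λ = 4: algebraic multiplicity = 3, geometric multiplicity = 2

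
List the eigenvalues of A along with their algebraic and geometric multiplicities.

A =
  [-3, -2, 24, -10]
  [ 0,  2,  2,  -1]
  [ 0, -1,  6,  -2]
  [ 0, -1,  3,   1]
λ = -3: alg = 1, geom = 1; λ = 3: alg = 3, geom = 1

Step 1 — factor the characteristic polynomial to read off the algebraic multiplicities:
  χ_A(x) = (x - 3)^3*(x + 3)

Step 2 — compute geometric multiplicities via the rank-nullity identity g(λ) = n − rank(A − λI):
  rank(A − (-3)·I) = 3, so dim ker(A − (-3)·I) = n − 3 = 1
  rank(A − (3)·I) = 3, so dim ker(A − (3)·I) = n − 3 = 1

Summary:
  λ = -3: algebraic multiplicity = 1, geometric multiplicity = 1
  λ = 3: algebraic multiplicity = 3, geometric multiplicity = 1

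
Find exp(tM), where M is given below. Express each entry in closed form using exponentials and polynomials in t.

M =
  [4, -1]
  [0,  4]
e^{tM} =
  [exp(4*t), -t*exp(4*t)]
  [0, exp(4*t)]

Strategy: write M = P · J · P⁻¹ where J is a Jordan canonical form, so e^{tM} = P · e^{tJ} · P⁻¹, and e^{tJ} can be computed block-by-block.

M has Jordan form
J =
  [4, 1]
  [0, 4]
(up to reordering of blocks).

Per-block formulas:
  For a 2×2 Jordan block J_2(4): exp(t · J_2(4)) = e^(4t)·(I + t·N), where N is the 2×2 nilpotent shift.

After assembling e^{tJ} and conjugating by P, we get:

e^{tM} =
  [exp(4*t), -t*exp(4*t)]
  [0, exp(4*t)]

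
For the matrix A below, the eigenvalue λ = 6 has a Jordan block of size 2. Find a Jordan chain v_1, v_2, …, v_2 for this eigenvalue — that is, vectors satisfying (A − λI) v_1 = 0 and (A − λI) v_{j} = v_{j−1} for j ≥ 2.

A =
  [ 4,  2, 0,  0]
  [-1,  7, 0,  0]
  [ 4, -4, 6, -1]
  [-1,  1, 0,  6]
A Jordan chain for λ = 6 of length 2:
v_1 = (0, 0, -1, 0)ᵀ
v_2 = (0, 0, 0, 1)ᵀ

Let N = A − (6)·I. We want v_2 with N^2 v_2 = 0 but N^1 v_2 ≠ 0; then v_{j-1} := N · v_j for j = 2, …, 2.

Pick v_2 = (0, 0, 0, 1)ᵀ.
Then v_1 = N · v_2 = (0, 0, -1, 0)ᵀ.

Sanity check: (A − (6)·I) v_1 = (0, 0, 0, 0)ᵀ = 0. ✓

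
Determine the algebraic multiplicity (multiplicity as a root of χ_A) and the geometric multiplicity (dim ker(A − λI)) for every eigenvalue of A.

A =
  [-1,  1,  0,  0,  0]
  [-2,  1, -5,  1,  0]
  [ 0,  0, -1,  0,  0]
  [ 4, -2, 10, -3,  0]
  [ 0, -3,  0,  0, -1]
λ = -1: alg = 5, geom = 3

Step 1 — factor the characteristic polynomial to read off the algebraic multiplicities:
  χ_A(x) = (x + 1)^5

Step 2 — compute geometric multiplicities via the rank-nullity identity g(λ) = n − rank(A − λI):
  rank(A − (-1)·I) = 2, so dim ker(A − (-1)·I) = n − 2 = 3

Summary:
  λ = -1: algebraic multiplicity = 5, geometric multiplicity = 3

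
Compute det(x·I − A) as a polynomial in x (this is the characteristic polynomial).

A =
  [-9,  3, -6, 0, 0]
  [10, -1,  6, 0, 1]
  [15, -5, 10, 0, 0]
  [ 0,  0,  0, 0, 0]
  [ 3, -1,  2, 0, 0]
x^5

Expanding det(x·I − A) (e.g. by cofactor expansion or by noting that A is similar to its Jordan form J, which has the same characteristic polynomial as A) gives
  χ_A(x) = x^5
which factors as x^5. The eigenvalues (with algebraic multiplicities) are λ = 0 with multiplicity 5.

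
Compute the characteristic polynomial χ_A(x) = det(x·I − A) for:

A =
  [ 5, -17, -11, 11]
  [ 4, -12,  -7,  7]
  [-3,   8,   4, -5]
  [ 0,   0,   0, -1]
x^4 + 4*x^3 + 6*x^2 + 4*x + 1

Expanding det(x·I − A) (e.g. by cofactor expansion or by noting that A is similar to its Jordan form J, which has the same characteristic polynomial as A) gives
  χ_A(x) = x^4 + 4*x^3 + 6*x^2 + 4*x + 1
which factors as (x + 1)^4. The eigenvalues (with algebraic multiplicities) are λ = -1 with multiplicity 4.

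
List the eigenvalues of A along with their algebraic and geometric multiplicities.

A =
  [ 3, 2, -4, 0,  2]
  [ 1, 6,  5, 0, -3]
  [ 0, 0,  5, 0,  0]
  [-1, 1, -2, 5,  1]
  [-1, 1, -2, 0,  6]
λ = 5: alg = 5, geom = 3

Step 1 — factor the characteristic polynomial to read off the algebraic multiplicities:
  χ_A(x) = (x - 5)^5

Step 2 — compute geometric multiplicities via the rank-nullity identity g(λ) = n − rank(A − λI):
  rank(A − (5)·I) = 2, so dim ker(A − (5)·I) = n − 2 = 3

Summary:
  λ = 5: algebraic multiplicity = 5, geometric multiplicity = 3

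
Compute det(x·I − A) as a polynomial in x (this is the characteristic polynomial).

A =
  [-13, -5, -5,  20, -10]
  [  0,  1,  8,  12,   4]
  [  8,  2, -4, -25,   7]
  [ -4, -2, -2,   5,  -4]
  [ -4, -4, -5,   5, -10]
x^5 + 21*x^4 + 174*x^3 + 710*x^2 + 1425*x + 1125

Expanding det(x·I − A) (e.g. by cofactor expansion or by noting that A is similar to its Jordan form J, which has the same characteristic polynomial as A) gives
  χ_A(x) = x^5 + 21*x^4 + 174*x^3 + 710*x^2 + 1425*x + 1125
which factors as (x + 3)^2*(x + 5)^3. The eigenvalues (with algebraic multiplicities) are λ = -5 with multiplicity 3, λ = -3 with multiplicity 2.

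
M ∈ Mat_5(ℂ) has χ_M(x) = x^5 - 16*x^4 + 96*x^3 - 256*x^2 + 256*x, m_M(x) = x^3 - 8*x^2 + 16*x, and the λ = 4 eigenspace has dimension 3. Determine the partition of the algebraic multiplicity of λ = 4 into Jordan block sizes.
Block sizes for λ = 4: [2, 1, 1]

Step 1 — from the characteristic polynomial, algebraic multiplicity of λ = 4 is 4. From dim ker(M − (4)·I) = 3, there are exactly 3 Jordan blocks for λ = 4.
Step 2 — from the minimal polynomial, the factor (x − 4)^2 tells us the largest block for λ = 4 has size 2.
Step 3 — with total size 4, 3 blocks, and largest block 2, the block sizes (in nonincreasing order) are [2, 1, 1].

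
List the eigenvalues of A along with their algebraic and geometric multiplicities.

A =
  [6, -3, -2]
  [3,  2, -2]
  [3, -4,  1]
λ = 3: alg = 3, geom = 1

Step 1 — factor the characteristic polynomial to read off the algebraic multiplicities:
  χ_A(x) = (x - 3)^3

Step 2 — compute geometric multiplicities via the rank-nullity identity g(λ) = n − rank(A − λI):
  rank(A − (3)·I) = 2, so dim ker(A − (3)·I) = n − 2 = 1

Summary:
  λ = 3: algebraic multiplicity = 3, geometric multiplicity = 1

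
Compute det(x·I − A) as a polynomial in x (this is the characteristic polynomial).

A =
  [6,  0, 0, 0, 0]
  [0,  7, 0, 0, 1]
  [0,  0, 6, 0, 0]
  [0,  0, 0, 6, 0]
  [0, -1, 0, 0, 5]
x^5 - 30*x^4 + 360*x^3 - 2160*x^2 + 6480*x - 7776

Expanding det(x·I − A) (e.g. by cofactor expansion or by noting that A is similar to its Jordan form J, which has the same characteristic polynomial as A) gives
  χ_A(x) = x^5 - 30*x^4 + 360*x^3 - 2160*x^2 + 6480*x - 7776
which factors as (x - 6)^5. The eigenvalues (with algebraic multiplicities) are λ = 6 with multiplicity 5.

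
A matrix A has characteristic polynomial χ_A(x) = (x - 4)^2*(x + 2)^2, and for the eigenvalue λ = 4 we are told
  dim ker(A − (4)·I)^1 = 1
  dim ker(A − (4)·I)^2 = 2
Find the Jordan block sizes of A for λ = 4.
Block sizes for λ = 4: [2]

From the dimensions of kernels of powers, the number of Jordan blocks of size at least j is d_j − d_{j−1} where d_j = dim ker(N^j) (with d_0 = 0). Computing the differences gives [1, 1].
The number of blocks of size exactly k is (#blocks of size ≥ k) − (#blocks of size ≥ k + 1), so the partition is: 1 block(s) of size 2.
In nonincreasing order the block sizes are [2].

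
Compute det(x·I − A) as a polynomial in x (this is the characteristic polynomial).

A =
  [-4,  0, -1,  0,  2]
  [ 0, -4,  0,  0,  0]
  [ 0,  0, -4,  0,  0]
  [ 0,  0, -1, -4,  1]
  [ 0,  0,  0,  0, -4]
x^5 + 20*x^4 + 160*x^3 + 640*x^2 + 1280*x + 1024

Expanding det(x·I − A) (e.g. by cofactor expansion or by noting that A is similar to its Jordan form J, which has the same characteristic polynomial as A) gives
  χ_A(x) = x^5 + 20*x^4 + 160*x^3 + 640*x^2 + 1280*x + 1024
which factors as (x + 4)^5. The eigenvalues (with algebraic multiplicities) are λ = -4 with multiplicity 5.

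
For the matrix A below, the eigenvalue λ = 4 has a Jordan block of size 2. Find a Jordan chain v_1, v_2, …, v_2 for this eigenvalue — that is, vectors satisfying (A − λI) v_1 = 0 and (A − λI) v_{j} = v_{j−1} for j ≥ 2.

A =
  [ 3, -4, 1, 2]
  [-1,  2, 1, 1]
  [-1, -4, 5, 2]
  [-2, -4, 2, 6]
A Jordan chain for λ = 4 of length 2:
v_1 = (-1, -1, -1, -2)ᵀ
v_2 = (1, 0, 0, 0)ᵀ

Let N = A − (4)·I. We want v_2 with N^2 v_2 = 0 but N^1 v_2 ≠ 0; then v_{j-1} := N · v_j for j = 2, …, 2.

Pick v_2 = (1, 0, 0, 0)ᵀ.
Then v_1 = N · v_2 = (-1, -1, -1, -2)ᵀ.

Sanity check: (A − (4)·I) v_1 = (0, 0, 0, 0)ᵀ = 0. ✓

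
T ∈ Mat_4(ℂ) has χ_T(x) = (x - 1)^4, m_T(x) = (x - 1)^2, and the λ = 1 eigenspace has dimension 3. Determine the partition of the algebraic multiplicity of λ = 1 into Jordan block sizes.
Block sizes for λ = 1: [2, 1, 1]

Step 1 — from the characteristic polynomial, algebraic multiplicity of λ = 1 is 4. From dim ker(T − (1)·I) = 3, there are exactly 3 Jordan blocks for λ = 1.
Step 2 — from the minimal polynomial, the factor (x − 1)^2 tells us the largest block for λ = 1 has size 2.
Step 3 — with total size 4, 3 blocks, and largest block 2, the block sizes (in nonincreasing order) are [2, 1, 1].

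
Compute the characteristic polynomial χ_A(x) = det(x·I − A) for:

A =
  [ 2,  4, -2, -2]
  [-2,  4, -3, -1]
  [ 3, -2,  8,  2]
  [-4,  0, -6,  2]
x^4 - 16*x^3 + 96*x^2 - 256*x + 256

Expanding det(x·I − A) (e.g. by cofactor expansion or by noting that A is similar to its Jordan form J, which has the same characteristic polynomial as A) gives
  χ_A(x) = x^4 - 16*x^3 + 96*x^2 - 256*x + 256
which factors as (x - 4)^4. The eigenvalues (with algebraic multiplicities) are λ = 4 with multiplicity 4.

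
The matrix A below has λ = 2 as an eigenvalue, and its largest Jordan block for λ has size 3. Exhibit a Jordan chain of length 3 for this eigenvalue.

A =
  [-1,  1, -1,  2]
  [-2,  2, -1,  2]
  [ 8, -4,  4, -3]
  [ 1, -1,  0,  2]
A Jordan chain for λ = 2 of length 3:
v_1 = (-1, -1, 2, 0)ᵀ
v_2 = (2, 2, -3, 0)ᵀ
v_3 = (0, 0, 0, 1)ᵀ

Let N = A − (2)·I. We want v_3 with N^3 v_3 = 0 but N^2 v_3 ≠ 0; then v_{j-1} := N · v_j for j = 3, …, 2.

Pick v_3 = (0, 0, 0, 1)ᵀ.
Then v_2 = N · v_3 = (2, 2, -3, 0)ᵀ.
Then v_1 = N · v_2 = (-1, -1, 2, 0)ᵀ.

Sanity check: (A − (2)·I) v_1 = (0, 0, 0, 0)ᵀ = 0. ✓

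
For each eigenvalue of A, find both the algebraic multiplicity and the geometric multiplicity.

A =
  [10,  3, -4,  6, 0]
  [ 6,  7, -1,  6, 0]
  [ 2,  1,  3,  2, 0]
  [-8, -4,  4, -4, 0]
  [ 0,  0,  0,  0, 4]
λ = 4: alg = 5, geom = 3

Step 1 — factor the characteristic polynomial to read off the algebraic multiplicities:
  χ_A(x) = (x - 4)^5

Step 2 — compute geometric multiplicities via the rank-nullity identity g(λ) = n − rank(A − λI):
  rank(A − (4)·I) = 2, so dim ker(A − (4)·I) = n − 2 = 3

Summary:
  λ = 4: algebraic multiplicity = 5, geometric multiplicity = 3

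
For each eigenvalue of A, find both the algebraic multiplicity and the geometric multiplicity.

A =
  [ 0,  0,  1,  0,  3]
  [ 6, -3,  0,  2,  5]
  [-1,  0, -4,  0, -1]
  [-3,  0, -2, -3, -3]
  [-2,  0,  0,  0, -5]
λ = -3: alg = 5, geom = 2

Step 1 — factor the characteristic polynomial to read off the algebraic multiplicities:
  χ_A(x) = (x + 3)^5

Step 2 — compute geometric multiplicities via the rank-nullity identity g(λ) = n − rank(A − λI):
  rank(A − (-3)·I) = 3, so dim ker(A − (-3)·I) = n − 3 = 2

Summary:
  λ = -3: algebraic multiplicity = 5, geometric multiplicity = 2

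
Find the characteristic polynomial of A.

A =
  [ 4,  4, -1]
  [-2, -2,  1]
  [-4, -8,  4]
x^3 - 6*x^2 + 12*x - 8

Expanding det(x·I − A) (e.g. by cofactor expansion or by noting that A is similar to its Jordan form J, which has the same characteristic polynomial as A) gives
  χ_A(x) = x^3 - 6*x^2 + 12*x - 8
which factors as (x - 2)^3. The eigenvalues (with algebraic multiplicities) are λ = 2 with multiplicity 3.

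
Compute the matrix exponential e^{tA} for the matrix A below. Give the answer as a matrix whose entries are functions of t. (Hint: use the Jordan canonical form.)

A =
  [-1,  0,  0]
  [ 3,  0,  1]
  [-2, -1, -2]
e^{tA} =
  [exp(-t), 0, 0]
  [t^2*exp(-t)/2 + 3*t*exp(-t), t*exp(-t) + exp(-t), t*exp(-t)]
  [-t^2*exp(-t)/2 - 2*t*exp(-t), -t*exp(-t), -t*exp(-t) + exp(-t)]

Strategy: write A = P · J · P⁻¹ where J is a Jordan canonical form, so e^{tA} = P · e^{tJ} · P⁻¹, and e^{tJ} can be computed block-by-block.

A has Jordan form
J =
  [-1,  1,  0]
  [ 0, -1,  1]
  [ 0,  0, -1]
(up to reordering of blocks).

Per-block formulas:
  For a 3×3 Jordan block J_3(-1): exp(t · J_3(-1)) = e^(-1t)·(I + t·N + (t^2/2)·N^2), where N is the 3×3 nilpotent shift.

After assembling e^{tJ} and conjugating by P, we get:

e^{tA} =
  [exp(-t), 0, 0]
  [t^2*exp(-t)/2 + 3*t*exp(-t), t*exp(-t) + exp(-t), t*exp(-t)]
  [-t^2*exp(-t)/2 - 2*t*exp(-t), -t*exp(-t), -t*exp(-t) + exp(-t)]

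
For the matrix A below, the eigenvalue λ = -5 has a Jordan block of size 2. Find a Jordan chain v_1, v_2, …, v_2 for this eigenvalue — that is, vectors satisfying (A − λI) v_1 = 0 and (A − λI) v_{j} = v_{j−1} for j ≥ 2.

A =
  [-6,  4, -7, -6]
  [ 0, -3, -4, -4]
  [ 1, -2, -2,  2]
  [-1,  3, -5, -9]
A Jordan chain for λ = -5 of length 2:
v_1 = (-1, 0, 1, -1)ᵀ
v_2 = (1, 0, 0, 0)ᵀ

Let N = A − (-5)·I. We want v_2 with N^2 v_2 = 0 but N^1 v_2 ≠ 0; then v_{j-1} := N · v_j for j = 2, …, 2.

Pick v_2 = (1, 0, 0, 0)ᵀ.
Then v_1 = N · v_2 = (-1, 0, 1, -1)ᵀ.

Sanity check: (A − (-5)·I) v_1 = (0, 0, 0, 0)ᵀ = 0. ✓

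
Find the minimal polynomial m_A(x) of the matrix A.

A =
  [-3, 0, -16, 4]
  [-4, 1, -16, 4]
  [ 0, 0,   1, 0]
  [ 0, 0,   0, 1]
x^2 + 2*x - 3

The characteristic polynomial is χ_A(x) = (x - 1)^3*(x + 3), so the eigenvalues are known. The minimal polynomial is
  m_A(x) = Π_λ (x − λ)^{k_λ}
where k_λ is the size of the *largest* Jordan block for λ (equivalently, the smallest k with (A − λI)^k v = 0 for every generalised eigenvector v of λ).

  λ = -3: largest Jordan block has size 1, contributing (x + 3)
  λ = 1: largest Jordan block has size 1, contributing (x − 1)

So m_A(x) = (x - 1)*(x + 3) = x^2 + 2*x - 3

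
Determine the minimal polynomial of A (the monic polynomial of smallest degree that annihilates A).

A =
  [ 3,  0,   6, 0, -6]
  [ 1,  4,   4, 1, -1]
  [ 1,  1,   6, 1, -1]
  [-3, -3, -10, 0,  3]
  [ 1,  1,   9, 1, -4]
x^4 - 6*x^3 + 54*x - 81

The characteristic polynomial is χ_A(x) = (x - 3)^4*(x + 3), so the eigenvalues are known. The minimal polynomial is
  m_A(x) = Π_λ (x − λ)^{k_λ}
where k_λ is the size of the *largest* Jordan block for λ (equivalently, the smallest k with (A − λI)^k v = 0 for every generalised eigenvector v of λ).

  λ = -3: largest Jordan block has size 1, contributing (x + 3)
  λ = 3: largest Jordan block has size 3, contributing (x − 3)^3

So m_A(x) = (x - 3)^3*(x + 3) = x^4 - 6*x^3 + 54*x - 81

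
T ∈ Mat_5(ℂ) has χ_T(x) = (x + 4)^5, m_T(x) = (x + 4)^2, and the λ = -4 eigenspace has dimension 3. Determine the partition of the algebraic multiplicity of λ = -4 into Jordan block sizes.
Block sizes for λ = -4: [2, 2, 1]

Step 1 — from the characteristic polynomial, algebraic multiplicity of λ = -4 is 5. From dim ker(T − (-4)·I) = 3, there are exactly 3 Jordan blocks for λ = -4.
Step 2 — from the minimal polynomial, the factor (x + 4)^2 tells us the largest block for λ = -4 has size 2.
Step 3 — with total size 5, 3 blocks, and largest block 2, the block sizes (in nonincreasing order) are [2, 2, 1].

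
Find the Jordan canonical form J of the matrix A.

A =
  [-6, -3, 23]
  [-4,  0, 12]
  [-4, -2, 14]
J_2(2) ⊕ J_1(4)

The characteristic polynomial is
  det(x·I − A) = x^3 - 8*x^2 + 20*x - 16 = (x - 4)*(x - 2)^2

Eigenvalues and multiplicities (the geometric multiplicity of λ is n − rank(A − λI), which equals the number of Jordan blocks for λ):
  λ = 2: algebraic multiplicity = 2, geometric multiplicity = 1
  λ = 4: algebraic multiplicity = 1, geometric multiplicity = 1

Determining the block sizes for each eigenvalue:
  λ = 2: one block (gm = 1), so the single block has size am = 2 → block sizes [2]
  λ = 4: one block (gm = 1), so the single block has size am = 1 → block sizes [1]

Assembling the blocks gives a Jordan form
J =
  [2, 1, 0]
  [0, 2, 0]
  [0, 0, 4]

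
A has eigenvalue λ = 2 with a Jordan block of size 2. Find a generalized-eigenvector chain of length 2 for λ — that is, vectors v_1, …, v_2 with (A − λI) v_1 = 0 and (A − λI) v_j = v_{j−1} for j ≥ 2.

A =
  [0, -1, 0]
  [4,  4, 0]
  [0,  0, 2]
A Jordan chain for λ = 2 of length 2:
v_1 = (-2, 4, 0)ᵀ
v_2 = (1, 0, 0)ᵀ

Let N = A − (2)·I. We want v_2 with N^2 v_2 = 0 but N^1 v_2 ≠ 0; then v_{j-1} := N · v_j for j = 2, …, 2.

Pick v_2 = (1, 0, 0)ᵀ.
Then v_1 = N · v_2 = (-2, 4, 0)ᵀ.

Sanity check: (A − (2)·I) v_1 = (0, 0, 0)ᵀ = 0. ✓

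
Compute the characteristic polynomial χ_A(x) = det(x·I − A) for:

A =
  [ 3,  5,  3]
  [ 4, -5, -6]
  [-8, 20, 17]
x^3 - 15*x^2 + 75*x - 125

Expanding det(x·I − A) (e.g. by cofactor expansion or by noting that A is similar to its Jordan form J, which has the same characteristic polynomial as A) gives
  χ_A(x) = x^3 - 15*x^2 + 75*x - 125
which factors as (x - 5)^3. The eigenvalues (with algebraic multiplicities) are λ = 5 with multiplicity 3.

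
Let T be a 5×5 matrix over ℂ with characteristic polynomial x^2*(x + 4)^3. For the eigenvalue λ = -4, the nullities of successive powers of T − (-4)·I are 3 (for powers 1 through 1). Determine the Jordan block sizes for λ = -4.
Block sizes for λ = -4: [1, 1, 1]

From the dimensions of kernels of powers, the number of Jordan blocks of size at least j is d_j − d_{j−1} where d_j = dim ker(N^j) (with d_0 = 0). Computing the differences gives [3].
The number of blocks of size exactly k is (#blocks of size ≥ k) − (#blocks of size ≥ k + 1), so the partition is: 3 block(s) of size 1.
In nonincreasing order the block sizes are [1, 1, 1].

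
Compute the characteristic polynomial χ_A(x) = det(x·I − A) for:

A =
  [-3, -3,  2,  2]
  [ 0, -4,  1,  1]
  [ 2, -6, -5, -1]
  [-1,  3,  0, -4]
x^4 + 16*x^3 + 96*x^2 + 256*x + 256

Expanding det(x·I − A) (e.g. by cofactor expansion or by noting that A is similar to its Jordan form J, which has the same characteristic polynomial as A) gives
  χ_A(x) = x^4 + 16*x^3 + 96*x^2 + 256*x + 256
which factors as (x + 4)^4. The eigenvalues (with algebraic multiplicities) are λ = -4 with multiplicity 4.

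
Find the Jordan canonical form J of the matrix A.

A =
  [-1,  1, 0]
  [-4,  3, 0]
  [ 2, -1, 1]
J_2(1) ⊕ J_1(1)

The characteristic polynomial is
  det(x·I − A) = x^3 - 3*x^2 + 3*x - 1 = (x - 1)^3

Eigenvalues and multiplicities (the geometric multiplicity of λ is n − rank(A − λI), which equals the number of Jordan blocks for λ):
  λ = 1: algebraic multiplicity = 3, geometric multiplicity = 2

Determining the block sizes for each eigenvalue:
  λ = 1: 2 blocks summing to 3 forces exactly one block of size 2 and the rest size 1 → block sizes [2, 1]

Assembling the blocks gives a Jordan form
J =
  [1, 1, 0]
  [0, 1, 0]
  [0, 0, 1]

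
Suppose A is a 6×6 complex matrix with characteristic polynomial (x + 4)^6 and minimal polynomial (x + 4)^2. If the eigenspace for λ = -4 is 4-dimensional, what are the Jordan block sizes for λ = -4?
Block sizes for λ = -4: [2, 2, 1, 1]

Step 1 — from the characteristic polynomial, algebraic multiplicity of λ = -4 is 6. From dim ker(A − (-4)·I) = 4, there are exactly 4 Jordan blocks for λ = -4.
Step 2 — from the minimal polynomial, the factor (x + 4)^2 tells us the largest block for λ = -4 has size 2.
Step 3 — with total size 6, 4 blocks, and largest block 2, the block sizes (in nonincreasing order) are [2, 2, 1, 1].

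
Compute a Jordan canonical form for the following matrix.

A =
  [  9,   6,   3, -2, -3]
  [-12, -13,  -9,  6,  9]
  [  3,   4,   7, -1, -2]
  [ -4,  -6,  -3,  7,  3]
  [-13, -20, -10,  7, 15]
J_2(5) ⊕ J_2(5) ⊕ J_1(5)

The characteristic polynomial is
  det(x·I − A) = x^5 - 25*x^4 + 250*x^3 - 1250*x^2 + 3125*x - 3125 = (x - 5)^5

Eigenvalues and multiplicities (the geometric multiplicity of λ is n − rank(A − λI), which equals the number of Jordan blocks for λ):
  λ = 5: algebraic multiplicity = 5, geometric multiplicity = 3

Determining the block sizes for each eigenvalue:
  λ = 5: with am = 5 and gm = 3, the partition is not yet determined (e.g. several partitions of 5 into 3 parts exist). Let N = A − (5)·I. Computing rank(N^1) = 2, rank(N^2) = 0; the number of blocks of size ≥ j is rank(N^{j−1}) − rank(N^j), giving [3, 2]. So we have 2 block(s) of size 2, 1 block(s) of size 1 → block sizes [2, 2, 1]

Assembling the blocks gives a Jordan form
J =
  [5, 1, 0, 0, 0]
  [0, 5, 0, 0, 0]
  [0, 0, 5, 1, 0]
  [0, 0, 0, 5, 0]
  [0, 0, 0, 0, 5]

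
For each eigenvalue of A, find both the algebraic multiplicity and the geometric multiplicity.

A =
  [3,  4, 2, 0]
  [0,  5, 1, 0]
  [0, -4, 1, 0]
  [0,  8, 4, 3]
λ = 3: alg = 4, geom = 3

Step 1 — factor the characteristic polynomial to read off the algebraic multiplicities:
  χ_A(x) = (x - 3)^4

Step 2 — compute geometric multiplicities via the rank-nullity identity g(λ) = n − rank(A − λI):
  rank(A − (3)·I) = 1, so dim ker(A − (3)·I) = n − 1 = 3

Summary:
  λ = 3: algebraic multiplicity = 4, geometric multiplicity = 3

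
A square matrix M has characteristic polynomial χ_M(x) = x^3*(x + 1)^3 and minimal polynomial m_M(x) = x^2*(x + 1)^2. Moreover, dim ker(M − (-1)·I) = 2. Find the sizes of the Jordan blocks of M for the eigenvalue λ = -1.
Block sizes for λ = -1: [2, 1]

Step 1 — from the characteristic polynomial, algebraic multiplicity of λ = -1 is 3. From dim ker(M − (-1)·I) = 2, there are exactly 2 Jordan blocks for λ = -1.
Step 2 — from the minimal polynomial, the factor (x + 1)^2 tells us the largest block for λ = -1 has size 2.
Step 3 — with total size 3, 2 blocks, and largest block 2, the block sizes (in nonincreasing order) are [2, 1].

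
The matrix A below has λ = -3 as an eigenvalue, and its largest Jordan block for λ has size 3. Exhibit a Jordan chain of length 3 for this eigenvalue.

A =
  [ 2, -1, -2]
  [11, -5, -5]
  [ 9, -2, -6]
A Jordan chain for λ = -3 of length 3:
v_1 = (-4, -12, -4)ᵀ
v_2 = (5, 11, 9)ᵀ
v_3 = (1, 0, 0)ᵀ

Let N = A − (-3)·I. We want v_3 with N^3 v_3 = 0 but N^2 v_3 ≠ 0; then v_{j-1} := N · v_j for j = 3, …, 2.

Pick v_3 = (1, 0, 0)ᵀ.
Then v_2 = N · v_3 = (5, 11, 9)ᵀ.
Then v_1 = N · v_2 = (-4, -12, -4)ᵀ.

Sanity check: (A − (-3)·I) v_1 = (0, 0, 0)ᵀ = 0. ✓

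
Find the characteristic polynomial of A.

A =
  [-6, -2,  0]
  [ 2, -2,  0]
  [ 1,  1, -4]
x^3 + 12*x^2 + 48*x + 64

Expanding det(x·I − A) (e.g. by cofactor expansion or by noting that A is similar to its Jordan form J, which has the same characteristic polynomial as A) gives
  χ_A(x) = x^3 + 12*x^2 + 48*x + 64
which factors as (x + 4)^3. The eigenvalues (with algebraic multiplicities) are λ = -4 with multiplicity 3.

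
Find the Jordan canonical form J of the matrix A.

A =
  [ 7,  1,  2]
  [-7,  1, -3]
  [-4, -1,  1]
J_3(3)

The characteristic polynomial is
  det(x·I − A) = x^3 - 9*x^2 + 27*x - 27 = (x - 3)^3

Eigenvalues and multiplicities (the geometric multiplicity of λ is n − rank(A − λI), which equals the number of Jordan blocks for λ):
  λ = 3: algebraic multiplicity = 3, geometric multiplicity = 1

Determining the block sizes for each eigenvalue:
  λ = 3: one block (gm = 1), so the single block has size am = 3 → block sizes [3]

Assembling the blocks gives a Jordan form
J =
  [3, 1, 0]
  [0, 3, 1]
  [0, 0, 3]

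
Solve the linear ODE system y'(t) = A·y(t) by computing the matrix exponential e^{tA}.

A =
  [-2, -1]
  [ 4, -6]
e^{tA} =
  [2*t*exp(-4*t) + exp(-4*t), -t*exp(-4*t)]
  [4*t*exp(-4*t), -2*t*exp(-4*t) + exp(-4*t)]

Strategy: write A = P · J · P⁻¹ where J is a Jordan canonical form, so e^{tA} = P · e^{tJ} · P⁻¹, and e^{tJ} can be computed block-by-block.

A has Jordan form
J =
  [-4,  1]
  [ 0, -4]
(up to reordering of blocks).

Per-block formulas:
  For a 2×2 Jordan block J_2(-4): exp(t · J_2(-4)) = e^(-4t)·(I + t·N), where N is the 2×2 nilpotent shift.

After assembling e^{tJ} and conjugating by P, we get:

e^{tA} =
  [2*t*exp(-4*t) + exp(-4*t), -t*exp(-4*t)]
  [4*t*exp(-4*t), -2*t*exp(-4*t) + exp(-4*t)]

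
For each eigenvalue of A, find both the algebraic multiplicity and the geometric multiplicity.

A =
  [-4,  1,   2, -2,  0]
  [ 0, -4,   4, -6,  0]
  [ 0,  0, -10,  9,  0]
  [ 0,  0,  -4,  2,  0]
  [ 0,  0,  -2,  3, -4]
λ = -4: alg = 5, geom = 3

Step 1 — factor the characteristic polynomial to read off the algebraic multiplicities:
  χ_A(x) = (x + 4)^5

Step 2 — compute geometric multiplicities via the rank-nullity identity g(λ) = n − rank(A − λI):
  rank(A − (-4)·I) = 2, so dim ker(A − (-4)·I) = n − 2 = 3

Summary:
  λ = -4: algebraic multiplicity = 5, geometric multiplicity = 3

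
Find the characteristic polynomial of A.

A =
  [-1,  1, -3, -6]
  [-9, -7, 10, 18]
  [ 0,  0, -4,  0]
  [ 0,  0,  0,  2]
x^4 + 10*x^3 + 24*x^2 - 32*x - 128

Expanding det(x·I − A) (e.g. by cofactor expansion or by noting that A is similar to its Jordan form J, which has the same characteristic polynomial as A) gives
  χ_A(x) = x^4 + 10*x^3 + 24*x^2 - 32*x - 128
which factors as (x - 2)*(x + 4)^3. The eigenvalues (with algebraic multiplicities) are λ = -4 with multiplicity 3, λ = 2 with multiplicity 1.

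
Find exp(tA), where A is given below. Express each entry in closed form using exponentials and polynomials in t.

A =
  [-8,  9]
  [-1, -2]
e^{tA} =
  [-3*t*exp(-5*t) + exp(-5*t), 9*t*exp(-5*t)]
  [-t*exp(-5*t), 3*t*exp(-5*t) + exp(-5*t)]

Strategy: write A = P · J · P⁻¹ where J is a Jordan canonical form, so e^{tA} = P · e^{tJ} · P⁻¹, and e^{tJ} can be computed block-by-block.

A has Jordan form
J =
  [-5,  1]
  [ 0, -5]
(up to reordering of blocks).

Per-block formulas:
  For a 2×2 Jordan block J_2(-5): exp(t · J_2(-5)) = e^(-5t)·(I + t·N), where N is the 2×2 nilpotent shift.

After assembling e^{tJ} and conjugating by P, we get:

e^{tA} =
  [-3*t*exp(-5*t) + exp(-5*t), 9*t*exp(-5*t)]
  [-t*exp(-5*t), 3*t*exp(-5*t) + exp(-5*t)]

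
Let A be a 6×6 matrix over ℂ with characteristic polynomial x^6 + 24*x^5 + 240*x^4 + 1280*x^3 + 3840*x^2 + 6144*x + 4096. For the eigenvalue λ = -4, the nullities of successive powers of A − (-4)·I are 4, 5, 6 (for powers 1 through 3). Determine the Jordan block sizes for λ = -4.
Block sizes for λ = -4: [3, 1, 1, 1]

From the dimensions of kernels of powers, the number of Jordan blocks of size at least j is d_j − d_{j−1} where d_j = dim ker(N^j) (with d_0 = 0). Computing the differences gives [4, 1, 1].
The number of blocks of size exactly k is (#blocks of size ≥ k) − (#blocks of size ≥ k + 1), so the partition is: 3 block(s) of size 1, 1 block(s) of size 3.
In nonincreasing order the block sizes are [3, 1, 1, 1].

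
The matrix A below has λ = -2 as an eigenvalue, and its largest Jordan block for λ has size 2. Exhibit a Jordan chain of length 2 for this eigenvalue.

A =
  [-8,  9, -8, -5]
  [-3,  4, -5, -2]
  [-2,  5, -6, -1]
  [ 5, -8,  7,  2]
A Jordan chain for λ = -2 of length 2:
v_1 = (-6, -3, -2, 5)ᵀ
v_2 = (1, 0, 0, 0)ᵀ

Let N = A − (-2)·I. We want v_2 with N^2 v_2 = 0 but N^1 v_2 ≠ 0; then v_{j-1} := N · v_j for j = 2, …, 2.

Pick v_2 = (1, 0, 0, 0)ᵀ.
Then v_1 = N · v_2 = (-6, -3, -2, 5)ᵀ.

Sanity check: (A − (-2)·I) v_1 = (0, 0, 0, 0)ᵀ = 0. ✓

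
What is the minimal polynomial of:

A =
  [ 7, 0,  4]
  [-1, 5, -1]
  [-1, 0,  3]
x^3 - 15*x^2 + 75*x - 125

The characteristic polynomial is χ_A(x) = (x - 5)^3, so the eigenvalues are known. The minimal polynomial is
  m_A(x) = Π_λ (x − λ)^{k_λ}
where k_λ is the size of the *largest* Jordan block for λ (equivalently, the smallest k with (A − λI)^k v = 0 for every generalised eigenvector v of λ).

  λ = 5: largest Jordan block has size 3, contributing (x − 5)^3

So m_A(x) = (x - 5)^3 = x^3 - 15*x^2 + 75*x - 125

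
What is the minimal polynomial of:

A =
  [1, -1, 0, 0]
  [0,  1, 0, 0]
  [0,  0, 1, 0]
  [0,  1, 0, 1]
x^2 - 2*x + 1

The characteristic polynomial is χ_A(x) = (x - 1)^4, so the eigenvalues are known. The minimal polynomial is
  m_A(x) = Π_λ (x − λ)^{k_λ}
where k_λ is the size of the *largest* Jordan block for λ (equivalently, the smallest k with (A − λI)^k v = 0 for every generalised eigenvector v of λ).

  λ = 1: largest Jordan block has size 2, contributing (x − 1)^2

So m_A(x) = (x - 1)^2 = x^2 - 2*x + 1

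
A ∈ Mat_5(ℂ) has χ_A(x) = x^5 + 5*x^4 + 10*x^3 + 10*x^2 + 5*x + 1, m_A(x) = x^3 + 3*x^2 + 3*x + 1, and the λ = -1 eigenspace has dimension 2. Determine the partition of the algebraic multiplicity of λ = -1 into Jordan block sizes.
Block sizes for λ = -1: [3, 2]

Step 1 — from the characteristic polynomial, algebraic multiplicity of λ = -1 is 5. From dim ker(A − (-1)·I) = 2, there are exactly 2 Jordan blocks for λ = -1.
Step 2 — from the minimal polynomial, the factor (x + 1)^3 tells us the largest block for λ = -1 has size 3.
Step 3 — with total size 5, 2 blocks, and largest block 3, the block sizes (in nonincreasing order) are [3, 2].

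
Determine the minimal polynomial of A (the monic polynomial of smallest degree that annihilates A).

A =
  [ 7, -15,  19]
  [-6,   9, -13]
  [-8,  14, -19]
x^3 + 3*x^2 + 3*x + 1

The characteristic polynomial is χ_A(x) = (x + 1)^3, so the eigenvalues are known. The minimal polynomial is
  m_A(x) = Π_λ (x − λ)^{k_λ}
where k_λ is the size of the *largest* Jordan block for λ (equivalently, the smallest k with (A − λI)^k v = 0 for every generalised eigenvector v of λ).

  λ = -1: largest Jordan block has size 3, contributing (x + 1)^3

So m_A(x) = (x + 1)^3 = x^3 + 3*x^2 + 3*x + 1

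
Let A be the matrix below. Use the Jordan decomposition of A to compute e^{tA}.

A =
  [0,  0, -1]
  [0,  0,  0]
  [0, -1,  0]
e^{tA} =
  [1, t^2/2, -t]
  [0, 1, 0]
  [0, -t, 1]

Strategy: write A = P · J · P⁻¹ where J is a Jordan canonical form, so e^{tA} = P · e^{tJ} · P⁻¹, and e^{tJ} can be computed block-by-block.

A has Jordan form
J =
  [0, 1, 0]
  [0, 0, 1]
  [0, 0, 0]
(up to reordering of blocks).

Per-block formulas:
  For a 3×3 Jordan block J_3(0): exp(t · J_3(0)) = e^(0t)·(I + t·N + (t^2/2)·N^2), where N is the 3×3 nilpotent shift.

After assembling e^{tJ} and conjugating by P, we get:

e^{tA} =
  [1, t^2/2, -t]
  [0, 1, 0]
  [0, -t, 1]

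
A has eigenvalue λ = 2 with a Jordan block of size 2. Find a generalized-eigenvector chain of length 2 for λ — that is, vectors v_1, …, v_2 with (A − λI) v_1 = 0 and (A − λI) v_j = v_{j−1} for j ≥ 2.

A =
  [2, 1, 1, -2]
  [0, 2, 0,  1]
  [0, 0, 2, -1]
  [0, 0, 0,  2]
A Jordan chain for λ = 2 of length 2:
v_1 = (1, 0, 0, 0)ᵀ
v_2 = (0, 1, 0, 0)ᵀ

Let N = A − (2)·I. We want v_2 with N^2 v_2 = 0 but N^1 v_2 ≠ 0; then v_{j-1} := N · v_j for j = 2, …, 2.

Pick v_2 = (0, 1, 0, 0)ᵀ.
Then v_1 = N · v_2 = (1, 0, 0, 0)ᵀ.

Sanity check: (A − (2)·I) v_1 = (0, 0, 0, 0)ᵀ = 0. ✓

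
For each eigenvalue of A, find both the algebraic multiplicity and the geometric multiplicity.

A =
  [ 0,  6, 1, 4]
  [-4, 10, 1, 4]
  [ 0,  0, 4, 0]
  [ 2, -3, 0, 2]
λ = 4: alg = 4, geom = 2

Step 1 — factor the characteristic polynomial to read off the algebraic multiplicities:
  χ_A(x) = (x - 4)^4

Step 2 — compute geometric multiplicities via the rank-nullity identity g(λ) = n − rank(A − λI):
  rank(A − (4)·I) = 2, so dim ker(A − (4)·I) = n − 2 = 2

Summary:
  λ = 4: algebraic multiplicity = 4, geometric multiplicity = 2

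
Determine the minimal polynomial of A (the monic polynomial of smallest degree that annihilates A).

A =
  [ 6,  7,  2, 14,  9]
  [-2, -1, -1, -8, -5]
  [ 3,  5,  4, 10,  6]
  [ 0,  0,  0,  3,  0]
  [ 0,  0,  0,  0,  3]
x^3 - 9*x^2 + 27*x - 27

The characteristic polynomial is χ_A(x) = (x - 3)^5, so the eigenvalues are known. The minimal polynomial is
  m_A(x) = Π_λ (x − λ)^{k_λ}
where k_λ is the size of the *largest* Jordan block for λ (equivalently, the smallest k with (A − λI)^k v = 0 for every generalised eigenvector v of λ).

  λ = 3: largest Jordan block has size 3, contributing (x − 3)^3

So m_A(x) = (x - 3)^3 = x^3 - 9*x^2 + 27*x - 27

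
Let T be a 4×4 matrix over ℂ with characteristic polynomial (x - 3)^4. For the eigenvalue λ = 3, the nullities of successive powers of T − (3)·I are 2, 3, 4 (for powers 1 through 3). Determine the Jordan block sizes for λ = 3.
Block sizes for λ = 3: [3, 1]

From the dimensions of kernels of powers, the number of Jordan blocks of size at least j is d_j − d_{j−1} where d_j = dim ker(N^j) (with d_0 = 0). Computing the differences gives [2, 1, 1].
The number of blocks of size exactly k is (#blocks of size ≥ k) − (#blocks of size ≥ k + 1), so the partition is: 1 block(s) of size 1, 1 block(s) of size 3.
In nonincreasing order the block sizes are [3, 1].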